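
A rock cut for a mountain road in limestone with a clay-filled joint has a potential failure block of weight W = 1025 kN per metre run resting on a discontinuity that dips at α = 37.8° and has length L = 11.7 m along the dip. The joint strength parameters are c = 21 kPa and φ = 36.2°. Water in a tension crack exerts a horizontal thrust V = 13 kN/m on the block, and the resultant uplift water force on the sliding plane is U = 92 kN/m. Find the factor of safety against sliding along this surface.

FS = 1.20

Resolving the block weight along and normal to the plane and applying the Mohr–Coulomb strength on the joint:
N' = W cosα − U − V sinα = 1025·cos37.8° − 92 − 13·sin37.8° = 709.9 kN/m
Driving force T = W sinα + V cosα = 1025·sin37.8° + 13·cos37.8° = 638.5 kN/m
Resisting force R = c·L + N'·tanφ = 21·11.7 + 709.9·tan36.2° = 245.7 + 519.6 = 765.3 kN/m
FS = R / T = 765.3 / 638.5 = 1.199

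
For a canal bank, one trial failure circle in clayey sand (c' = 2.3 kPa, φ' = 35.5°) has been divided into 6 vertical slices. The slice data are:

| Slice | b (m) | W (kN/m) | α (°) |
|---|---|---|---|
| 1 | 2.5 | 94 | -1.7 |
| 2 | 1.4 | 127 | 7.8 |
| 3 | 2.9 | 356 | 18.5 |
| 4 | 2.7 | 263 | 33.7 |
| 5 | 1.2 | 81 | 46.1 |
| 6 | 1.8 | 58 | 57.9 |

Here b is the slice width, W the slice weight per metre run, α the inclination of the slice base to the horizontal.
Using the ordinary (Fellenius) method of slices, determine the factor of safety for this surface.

FS = 1.71

Ordinary method of slices: FS = Σ[c'·Δl_i + (W_i cosα_i)·tanφ'] / Σ W_i sinα_i, with Δl_i = b_i / cosα_i.
Slice 1: Δl = 2.5/cos(-1.7°) = 2.501 m; N'_1 = 94·cos(-1.7°) = 94.0; c'Δl = 5.75; W sinα = -2.8
Slice 2: Δl = 1.4/cos7.8° = 1.413 m; N'_2 = 127·cos7.8° = 125.8; c'Δl = 3.25; W sinα = 17.2
Slice 3: Δl = 2.9/cos18.5° = 3.058 m; N'_3 = 356·cos18.5° = 337.6; c'Δl = 7.03; W sinα = 113.0
Slice 4: Δl = 2.7/cos33.7° = 3.245 m; N'_4 = 263·cos33.7° = 218.8; c'Δl = 7.46; W sinα = 145.9
Slice 5: Δl = 1.2/cos46.1° = 1.731 m; N'_5 = 81·cos46.1° = 56.2; c'Δl = 3.98; W sinα = 58.4
Slice 6: Δl = 1.8/cos57.9° = 3.387 m; N'_6 = 58·cos57.9° = 30.8; c'Δl = 7.79; W sinα = 49.1
Σc'Δl = 35.3 kN/m; ΣN' = 863.2 kN/m; ΣW sinα = 380.8 kN/m
Resisting = 35.3 + 863.2·tan35.5° = 35.3 + 615.7 = 651.0 kN/m
FS = 651.0 / 380.8 = 1.709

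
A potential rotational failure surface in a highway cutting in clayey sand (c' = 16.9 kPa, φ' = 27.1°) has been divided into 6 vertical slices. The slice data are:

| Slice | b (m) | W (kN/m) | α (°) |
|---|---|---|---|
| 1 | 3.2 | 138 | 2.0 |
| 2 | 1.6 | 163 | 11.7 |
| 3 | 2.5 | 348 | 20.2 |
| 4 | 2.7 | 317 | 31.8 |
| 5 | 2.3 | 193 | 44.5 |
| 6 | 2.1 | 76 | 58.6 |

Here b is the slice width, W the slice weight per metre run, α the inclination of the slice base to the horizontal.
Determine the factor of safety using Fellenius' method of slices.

FS = 1.62

Ordinary method of slices: FS = Σ[c'·Δl_i + (W_i cosα_i)·tanφ'] / Σ W_i sinα_i, with Δl_i = b_i / cosα_i.
Slice 1: Δl = 3.2/cos2.0° = 3.202 m; N'_1 = 138·cos2.0° = 137.9; c'Δl = 54.11; W sinα = 4.8
Slice 2: Δl = 1.6/cos11.7° = 1.634 m; N'_2 = 163·cos11.7° = 159.6; c'Δl = 27.61; W sinα = 33.1
Slice 3: Δl = 2.5/cos20.2° = 2.664 m; N'_3 = 348·cos20.2° = 326.6; c'Δl = 45.02; W sinα = 120.2
Slice 4: Δl = 2.7/cos31.8° = 3.177 m; N'_4 = 317·cos31.8° = 269.4; c'Δl = 53.69; W sinα = 167.0
Slice 5: Δl = 2.3/cos44.5° = 3.225 m; N'_5 = 193·cos44.5° = 137.7; c'Δl = 54.50; W sinα = 135.3
Slice 6: Δl = 2.1/cos58.6° = 4.031 m; N'_6 = 76·cos58.6° = 39.6; c'Δl = 68.12; W sinα = 64.9
Σc'Δl = 303.0 kN/m; ΣN' = 1070.8 kN/m; ΣW sinα = 525.2 kN/m
Resisting = 303.0 + 1070.8·tan27.1° = 303.0 + 548.0 = 851.0 kN/m
FS = 851.0 / 525.2 = 1.620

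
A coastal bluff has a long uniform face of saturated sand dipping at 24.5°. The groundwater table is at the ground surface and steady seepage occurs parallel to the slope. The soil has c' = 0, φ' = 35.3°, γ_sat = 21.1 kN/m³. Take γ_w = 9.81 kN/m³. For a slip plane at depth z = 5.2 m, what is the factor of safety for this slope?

With seepage parallel to the slope and the water table at the surface, the effective normal stress on the slip plane uses the buoyant unit weight γ' = γ_sat − γ_w while the driving shear stress uses γ_sat:
FS = [c' + γ' z cos²β tanφ'] / [γ_sat z sinβ cosβ]
(For c' = 0 this reduces to FS = (γ'/γ_sat)·tanφ'/tanβ.)
γ' = 21.1 − 9.81 = 11.29 kN/m³
Numerator = 0.0 + 11.29·5.2·cos²24.5°·tan35.3° = 0.0 + 11.29·5.2·0.8280·0.7080 = 34.419 kPa
Denominator = 21.1·5.2·sin24.5°·cos24.5° = 21.1·5.2·0.4147·0.9100 = 41.403 kPa
FS = 34.419 / 41.403 = 0.831

FS = 0.83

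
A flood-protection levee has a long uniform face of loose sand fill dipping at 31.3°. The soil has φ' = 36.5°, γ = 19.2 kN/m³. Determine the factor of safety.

FS = 1.22

For a dry cohesionless infinite slope the factor of safety is FS = tanφ' / tanβ.
FS = tan36.5° / tan31.3° = 0.7400 / 0.6080 = 1.217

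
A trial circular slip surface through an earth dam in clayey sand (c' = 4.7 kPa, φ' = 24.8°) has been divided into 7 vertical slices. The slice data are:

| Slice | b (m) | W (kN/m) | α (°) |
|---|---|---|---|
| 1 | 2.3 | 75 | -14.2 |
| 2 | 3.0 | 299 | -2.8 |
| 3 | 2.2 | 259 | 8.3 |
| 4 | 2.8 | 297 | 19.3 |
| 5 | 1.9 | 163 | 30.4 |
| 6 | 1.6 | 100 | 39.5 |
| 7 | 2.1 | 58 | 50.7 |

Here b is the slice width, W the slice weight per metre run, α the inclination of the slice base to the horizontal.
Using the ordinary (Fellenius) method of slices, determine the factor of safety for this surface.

Ordinary method of slices: FS = Σ[c'·Δl_i + (W_i cosα_i)·tanφ'] / Σ W_i sinα_i, with Δl_i = b_i / cosα_i.
Slice 1: Δl = 2.3/cos(-14.2°) = 2.372 m; N'_1 = 75·cos(-14.2°) = 72.7; c'Δl = 11.15; W sinα = -18.4
Slice 2: Δl = 3.0/cos(-2.8°) = 3.004 m; N'_2 = 299·cos(-2.8°) = 298.6; c'Δl = 14.12; W sinα = -14.6
Slice 3: Δl = 2.2/cos8.3° = 2.223 m; N'_3 = 259·cos8.3° = 256.3; c'Δl = 10.45; W sinα = 37.4
Slice 4: Δl = 2.8/cos19.3° = 2.967 m; N'_4 = 297·cos19.3° = 280.3; c'Δl = 13.94; W sinα = 98.2
Slice 5: Δl = 1.9/cos30.4° = 2.203 m; N'_5 = 163·cos30.4° = 140.6; c'Δl = 10.35; W sinα = 82.5
Slice 6: Δl = 1.6/cos39.5° = 2.074 m; N'_6 = 100·cos39.5° = 77.2; c'Δl = 9.75; W sinα = 63.6
Slice 7: Δl = 2.1/cos50.7° = 3.316 m; N'_7 = 58·cos50.7° = 36.7; c'Δl = 15.58; W sinα = 44.9
Σc'Δl = 85.3 kN/m; ΣN' = 1162.4 kN/m; ΣW sinα = 293.5 kN/m
Resisting = 85.3 + 1162.4·tan24.8° = 85.3 + 537.1 = 622.5 kN/m
FS = 622.5 / 293.5 = 2.121

FS = 2.12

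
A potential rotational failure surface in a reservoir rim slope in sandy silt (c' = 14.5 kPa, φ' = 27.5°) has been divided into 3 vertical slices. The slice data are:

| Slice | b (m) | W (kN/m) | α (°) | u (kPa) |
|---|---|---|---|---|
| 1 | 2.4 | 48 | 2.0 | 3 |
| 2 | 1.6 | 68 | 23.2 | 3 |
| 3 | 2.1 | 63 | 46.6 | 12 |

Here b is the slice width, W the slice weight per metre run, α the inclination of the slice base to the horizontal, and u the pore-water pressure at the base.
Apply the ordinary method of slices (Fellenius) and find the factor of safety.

Ordinary method of slices: FS = Σ[c'·Δl_i + (W_i cosα_i − u_i·Δl_i)·tanφ'] / Σ W_i sinα_i, with Δl_i = b_i / cosα_i.
Slice 1: Δl = 2.4/cos2.0° = 2.401 m; N'_1 = 48·cos2.0° − 3·2.401 = 40.8; c'Δl = 34.82; W sinα = 1.7
Slice 2: Δl = 1.6/cos23.2° = 1.741 m; N'_2 = 68·cos23.2° − 3·1.741 = 57.3; c'Δl = 25.24; W sinα = 26.8
Slice 3: Δl = 2.1/cos46.6° = 3.056 m; N'_3 = 63·cos46.6° − 12·3.056 = 6.6; c'Δl = 44.32; W sinα = 45.8
Σc'Δl = 104.4 kN/m; ΣN' = 104.7 kN/m; ΣW sinα = 74.2 kN/m
Resisting = 104.4 + 104.7·tan27.5° = 104.4 + 54.5 = 158.9 kN/m
FS = 158.9 / 74.2 = 2.140

FS = 2.14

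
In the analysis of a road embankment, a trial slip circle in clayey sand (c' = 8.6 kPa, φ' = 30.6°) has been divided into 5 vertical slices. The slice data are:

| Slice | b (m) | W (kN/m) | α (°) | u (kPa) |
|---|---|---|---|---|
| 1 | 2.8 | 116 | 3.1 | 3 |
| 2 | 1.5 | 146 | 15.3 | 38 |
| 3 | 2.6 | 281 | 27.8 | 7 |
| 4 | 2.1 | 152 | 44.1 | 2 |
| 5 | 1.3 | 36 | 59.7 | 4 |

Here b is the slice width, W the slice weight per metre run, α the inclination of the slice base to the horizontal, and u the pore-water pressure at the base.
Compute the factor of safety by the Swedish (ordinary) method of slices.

FS = 1.35

Ordinary method of slices: FS = Σ[c'·Δl_i + (W_i cosα_i − u_i·Δl_i)·tanφ'] / Σ W_i sinα_i, with Δl_i = b_i / cosα_i.
Slice 1: Δl = 2.8/cos3.1° = 2.804 m; N'_1 = 116·cos3.1° − 3·2.804 = 107.4; c'Δl = 24.12; W sinα = 6.3
Slice 2: Δl = 1.5/cos15.3° = 1.555 m; N'_2 = 146·cos15.3° − 38·1.555 = 81.7; c'Δl = 13.37; W sinα = 38.5
Slice 3: Δl = 2.6/cos27.8° = 2.939 m; N'_3 = 281·cos27.8° − 7·2.939 = 228.0; c'Δl = 25.28; W sinα = 131.1
Slice 4: Δl = 2.1/cos44.1° = 2.924 m; N'_4 = 152·cos44.1° − 2·2.924 = 103.3; c'Δl = 25.15; W sinα = 105.8
Slice 5: Δl = 1.3/cos59.7° = 2.577 m; N'_5 = 36·cos59.7° − 4·2.577 = 7.9; c'Δl = 22.16; W sinα = 31.1
Σc'Δl = 110.1 kN/m; ΣN' = 528.3 kN/m; ΣW sinα = 312.7 kN/m
Resisting = 110.1 + 528.3·tan30.6° = 110.1 + 312.4 = 422.5 kN/m
FS = 422.5 / 312.7 = 1.351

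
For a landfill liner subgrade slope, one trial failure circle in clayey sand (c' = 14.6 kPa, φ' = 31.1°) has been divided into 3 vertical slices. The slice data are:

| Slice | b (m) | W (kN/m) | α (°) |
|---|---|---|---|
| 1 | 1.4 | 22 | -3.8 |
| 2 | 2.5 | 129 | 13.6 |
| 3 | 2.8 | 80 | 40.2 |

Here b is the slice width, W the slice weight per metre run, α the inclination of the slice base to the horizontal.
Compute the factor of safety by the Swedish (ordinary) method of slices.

FS = 2.95

Ordinary method of slices: FS = Σ[c'·Δl_i + (W_i cosα_i)·tanφ'] / Σ W_i sinα_i, with Δl_i = b_i / cosα_i.
Slice 1: Δl = 1.4/cos(-3.8°) = 1.403 m; N'_1 = 22·cos(-3.8°) = 22.0; c'Δl = 20.49; W sinα = -1.5
Slice 2: Δl = 2.5/cos13.6° = 2.572 m; N'_2 = 129·cos13.6° = 125.4; c'Δl = 37.55; W sinα = 30.3
Slice 3: Δl = 2.8/cos40.2° = 3.666 m; N'_3 = 80·cos40.2° = 61.1; c'Δl = 53.52; W sinα = 51.6
Σc'Δl = 111.6 kN/m; ΣN' = 208.4 kN/m; ΣW sinα = 80.5 kN/m
Resisting = 111.6 + 208.4·tan31.1° = 111.6 + 125.7 = 237.3 kN/m
FS = 237.3 / 80.5 = 2.947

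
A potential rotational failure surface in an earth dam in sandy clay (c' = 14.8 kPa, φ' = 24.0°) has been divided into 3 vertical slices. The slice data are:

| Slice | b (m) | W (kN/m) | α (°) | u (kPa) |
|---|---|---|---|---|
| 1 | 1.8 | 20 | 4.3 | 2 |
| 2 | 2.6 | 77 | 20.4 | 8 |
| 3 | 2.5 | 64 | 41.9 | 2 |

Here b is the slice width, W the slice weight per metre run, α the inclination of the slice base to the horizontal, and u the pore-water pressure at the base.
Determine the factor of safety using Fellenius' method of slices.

Ordinary method of slices: FS = Σ[c'·Δl_i + (W_i cosα_i − u_i·Δl_i)·tanφ'] / Σ W_i sinα_i, with Δl_i = b_i / cosα_i.
Slice 1: Δl = 1.8/cos4.3° = 1.805 m; N'_1 = 20·cos4.3° − 2·1.805 = 16.3; c'Δl = 26.72; W sinα = 1.5
Slice 2: Δl = 2.6/cos20.4° = 2.774 m; N'_2 = 77·cos20.4° − 8·2.774 = 50.0; c'Δl = 41.05; W sinα = 26.8
Slice 3: Δl = 2.5/cos41.9° = 3.359 m; N'_3 = 64·cos41.9° − 2·3.359 = 40.9; c'Δl = 49.71; W sinα = 42.7
Σc'Δl = 117.5 kN/m; ΣN' = 107.2 kN/m; ΣW sinα = 71.1 kN/m
Resisting = 117.5 + 107.2·tan24.0° = 117.5 + 47.7 = 165.2 kN/m
FS = 165.2 / 71.1 = 2.324

FS = 2.32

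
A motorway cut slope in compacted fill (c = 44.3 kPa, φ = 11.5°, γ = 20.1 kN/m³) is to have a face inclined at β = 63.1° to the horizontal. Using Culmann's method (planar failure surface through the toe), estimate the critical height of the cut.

H_c = 20.34 m

Culmann's analysis gives the critical failure plane at α_cr = (β + φ)/2 = (63.1 + 11.5)/2 = 37.3°, and the critical height
H_c = (4c/γ) · sinβ cosφ / [1 − cos(β − φ)]
    = (4·44.3/20.1) · sin63.1°·cos11.5° / [1 − cos(51.6°)]
    = 8.816 · 0.8918·0.9799 / [1 − 0.6211]
    = 8.816 · 0.8739 / 0.3789
    = 20.34 m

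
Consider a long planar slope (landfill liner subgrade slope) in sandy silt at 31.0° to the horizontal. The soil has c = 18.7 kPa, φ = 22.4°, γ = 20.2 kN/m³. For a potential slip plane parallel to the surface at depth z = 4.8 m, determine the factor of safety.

For an infinite slope with a slip plane parallel to the surface (no pore pressure): FS = [c + γz cos²β tanφ] / [γz sinβ cosβ].
γz = 20.2·4.8 = 96.96 kN/m²
Numerator = 18.7 + 96.96·cos²31.0°·tan22.4° = 18.7 + 96.96·0.7347·0.4122 = 48.063 kPa
Denominator = 96.96·sin31.0°·cos31.0° = 96.96·0.5150·0.8572 = 42.805 kPa
FS = 48.063 / 42.805 = 1.123

FS = 1.12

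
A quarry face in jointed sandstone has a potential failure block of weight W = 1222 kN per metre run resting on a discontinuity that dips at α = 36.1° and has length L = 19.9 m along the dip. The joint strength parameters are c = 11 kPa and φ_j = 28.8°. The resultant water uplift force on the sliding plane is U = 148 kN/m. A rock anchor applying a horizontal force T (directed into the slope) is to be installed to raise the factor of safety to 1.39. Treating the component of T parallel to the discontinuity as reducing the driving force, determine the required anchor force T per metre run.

T = 221 kN/m

Resolving forces along and normal to the sliding plane, with the horizontal anchor force T adding T·sinα to the effective normal force and T·cosα acting up the plane against the driving force:
FS = [cL + (W cosα − U + T sinα) tanφ_j] / [W sinα − T cosα]
Without the anchor: N' = 839.4 kN/m, driving T_d = 720.0 kN/m, resisting R = 11·19.9 + 839.4·tan28.8° = 680.3 kN/m, FS = 0.94.
Setting FS = 1.39 and solving for T:
1.39·(720.0 − T cos36.1°) = 680.3 + T sin36.1°·tan28.8°
T·(sin36.1°·tan28.8° + 1.39·cos36.1°) = 1.39·720.0 − 680.3
T·(0.5892·0.5498 + 1.39·0.8080) = 1000.8 − 680.3 = 320.5
T·1.4470 = 320.5
T = 221.5 kN/m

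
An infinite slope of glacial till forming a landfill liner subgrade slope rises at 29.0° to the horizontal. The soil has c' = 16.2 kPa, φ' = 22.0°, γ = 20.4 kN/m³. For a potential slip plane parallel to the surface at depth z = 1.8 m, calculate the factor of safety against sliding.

FS = 1.77

For an infinite slope with a slip plane parallel to the surface (no pore pressure): FS = [c' + γz cos²β tanφ'] / [γz sinβ cosβ].
γz = 20.4·1.8 = 36.72 kN/m²
Numerator = 16.2 + 36.72·cos²29.0°·tan22.0° = 16.2 + 36.72·0.7650·0.4040 = 27.549 kPa
Denominator = 36.72·sin29.0°·cos29.0° = 36.72·0.4848·0.8746 = 15.570 kPa
FS = 27.549 / 15.570 = 1.769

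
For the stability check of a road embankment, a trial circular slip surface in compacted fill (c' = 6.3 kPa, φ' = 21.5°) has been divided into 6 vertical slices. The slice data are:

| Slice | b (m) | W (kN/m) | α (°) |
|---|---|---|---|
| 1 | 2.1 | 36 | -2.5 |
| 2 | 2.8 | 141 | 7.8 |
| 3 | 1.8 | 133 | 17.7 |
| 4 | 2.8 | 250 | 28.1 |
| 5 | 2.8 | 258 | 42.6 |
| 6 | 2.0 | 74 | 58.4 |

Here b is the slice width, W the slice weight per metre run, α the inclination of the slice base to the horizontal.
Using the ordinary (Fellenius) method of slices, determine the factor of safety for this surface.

Ordinary method of slices: FS = Σ[c'·Δl_i + (W_i cosα_i)·tanφ'] / Σ W_i sinα_i, with Δl_i = b_i / cosα_i.
Slice 1: Δl = 2.1/cos(-2.5°) = 2.102 m; N'_1 = 36·cos(-2.5°) = 36.0; c'Δl = 13.24; W sinα = -1.6
Slice 2: Δl = 2.8/cos7.8° = 2.826 m; N'_2 = 141·cos7.8° = 139.7; c'Δl = 17.80; W sinα = 19.1
Slice 3: Δl = 1.8/cos17.7° = 1.889 m; N'_3 = 133·cos17.7° = 126.7; c'Δl = 11.90; W sinα = 40.4
Slice 4: Δl = 2.8/cos28.1° = 3.174 m; N'_4 = 250·cos28.1° = 220.5; c'Δl = 20.00; W sinα = 117.8
Slice 5: Δl = 2.8/cos42.6° = 3.804 m; N'_5 = 258·cos42.6° = 189.9; c'Δl = 23.96; W sinα = 174.6
Slice 6: Δl = 2.0/cos58.4° = 3.817 m; N'_6 = 74·cos58.4° = 38.8; c'Δl = 24.05; W sinα = 63.0
Σc'Δl = 111.0 kN/m; ΣN' = 751.6 kN/m; ΣW sinα = 413.4 kN/m
Resisting = 111.0 + 751.6·tan21.5° = 111.0 + 296.1 = 407.0 kN/m
FS = 407.0 / 413.4 = 0.985

FS = 0.98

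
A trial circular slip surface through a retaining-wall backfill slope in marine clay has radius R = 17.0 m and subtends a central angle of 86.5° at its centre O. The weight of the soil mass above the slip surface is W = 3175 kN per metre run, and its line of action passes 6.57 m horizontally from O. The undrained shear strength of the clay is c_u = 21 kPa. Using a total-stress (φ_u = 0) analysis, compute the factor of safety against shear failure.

FS = 0.44

Taking moments about the centre O, the resisting moment is provided by the undrained shear strength acting along the arc:
Arc length L_a = R·θ = 17.0·(86.5°·π/180) = 17.0·1.5097 = 25.67 m
M_R = c_u·L_a·R = 21·25.67·17.0 = 9162.4 kN·m/m
M_D = W·d = 3175·6.57 = 20859.8 kN·m/m
FS = M_R / M_D = 9162.4 / 20859.8 = 0.439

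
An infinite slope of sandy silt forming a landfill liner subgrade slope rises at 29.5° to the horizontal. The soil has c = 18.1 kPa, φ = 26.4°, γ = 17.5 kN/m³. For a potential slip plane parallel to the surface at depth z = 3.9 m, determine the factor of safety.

For an infinite slope with a slip plane parallel to the surface (no pore pressure): FS = [c + γz cos²β tanφ] / [γz sinβ cosβ].
γz = 17.5·3.9 = 68.25 kN/m²
Numerator = 18.1 + 68.25·cos²29.5°·tan26.4° = 18.1 + 68.25·0.7575·0.4964 = 43.764 kPa
Denominator = 68.25·sin29.5°·cos29.5° = 68.25·0.4924·0.8704 = 29.251 kPa
FS = 43.764 / 29.251 = 1.496

FS = 1.50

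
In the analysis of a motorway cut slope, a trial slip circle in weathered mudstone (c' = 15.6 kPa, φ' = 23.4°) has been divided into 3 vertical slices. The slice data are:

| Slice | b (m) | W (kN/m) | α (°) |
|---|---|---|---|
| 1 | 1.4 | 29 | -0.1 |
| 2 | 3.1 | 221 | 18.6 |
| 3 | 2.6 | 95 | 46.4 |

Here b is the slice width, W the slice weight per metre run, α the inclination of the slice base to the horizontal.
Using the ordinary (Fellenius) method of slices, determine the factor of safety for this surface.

Ordinary method of slices: FS = Σ[c'·Δl_i + (W_i cosα_i)·tanφ'] / Σ W_i sinα_i, with Δl_i = b_i / cosα_i.
Slice 1: Δl = 1.4/cos(-0.1°) = 1.400 m; N'_1 = 29·cos(-0.1°) = 29.0; c'Δl = 21.84; W sinα = -0.1
Slice 2: Δl = 3.1/cos18.6° = 3.271 m; N'_2 = 221·cos18.6° = 209.5; c'Δl = 51.03; W sinα = 70.5
Slice 3: Δl = 2.6/cos46.4° = 3.770 m; N'_3 = 95·cos46.4° = 65.5; c'Δl = 58.82; W sinα = 68.8
Σc'Δl = 131.7 kN/m; ΣN' = 304.0 kN/m; ΣW sinα = 139.2 kN/m
Resisting = 131.7 + 304.0·tan23.4° = 131.7 + 131.5 = 263.2 kN/m
FS = 263.2 / 139.2 = 1.890

FS = 1.89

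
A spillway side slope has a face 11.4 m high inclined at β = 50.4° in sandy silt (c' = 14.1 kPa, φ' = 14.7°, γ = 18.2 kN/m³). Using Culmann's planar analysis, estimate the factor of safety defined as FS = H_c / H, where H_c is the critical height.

H_c = (4c'/γ) · sinβ cosφ' / [1 − cos(β − φ')]
    = (4·14.1/18.2) · sin50.4°·cos14.7° / [1 − cos35.7°]
    = 3.099 · 0.7453 / 0.1879 = 12.29 m
FS = H_c / H = 12.29 / 11.4 = 1.078

FS = 1.08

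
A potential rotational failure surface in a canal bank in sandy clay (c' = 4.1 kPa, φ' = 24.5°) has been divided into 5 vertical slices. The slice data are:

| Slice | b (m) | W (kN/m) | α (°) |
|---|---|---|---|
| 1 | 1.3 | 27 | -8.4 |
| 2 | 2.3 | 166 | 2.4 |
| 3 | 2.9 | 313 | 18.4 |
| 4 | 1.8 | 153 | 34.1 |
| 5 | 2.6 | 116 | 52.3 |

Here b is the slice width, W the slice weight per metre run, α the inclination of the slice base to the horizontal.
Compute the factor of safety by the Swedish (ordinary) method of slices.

Ordinary method of slices: FS = Σ[c'·Δl_i + (W_i cosα_i)·tanφ'] / Σ W_i sinα_i, with Δl_i = b_i / cosα_i.
Slice 1: Δl = 1.3/cos(-8.4°) = 1.314 m; N'_1 = 27·cos(-8.4°) = 26.7; c'Δl = 5.39; W sinα = -3.9
Slice 2: Δl = 2.3/cos2.4° = 2.302 m; N'_2 = 166·cos2.4° = 165.9; c'Δl = 9.44; W sinα = 7.0
Slice 3: Δl = 2.9/cos18.4° = 3.056 m; N'_3 = 313·cos18.4° = 297.0; c'Δl = 12.53; W sinα = 98.8
Slice 4: Δl = 1.8/cos34.1° = 2.174 m; N'_4 = 153·cos34.1° = 126.7; c'Δl = 8.91; W sinα = 85.8
Slice 5: Δl = 2.6/cos52.3° = 4.252 m; N'_5 = 116·cos52.3° = 70.9; c'Δl = 17.43; W sinα = 91.8
Σc'Δl = 53.7 kN/m; ΣN' = 687.2 kN/m; ΣW sinα = 279.4 kN/m
Resisting = 53.7 + 687.2·tan24.5° = 53.7 + 313.2 = 366.9 kN/m
FS = 366.9 / 279.4 = 1.313

FS = 1.31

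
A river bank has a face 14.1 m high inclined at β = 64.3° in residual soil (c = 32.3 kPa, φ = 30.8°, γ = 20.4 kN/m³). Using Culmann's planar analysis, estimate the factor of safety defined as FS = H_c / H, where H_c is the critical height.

FS = 2.09

H_c = (4c/γ) · sinβ cosφ / [1 − cos(β − φ)]
    = (4·32.3/20.4) · sin64.3°·cos30.8° / [1 − cos33.5°]
    = 6.333 · 0.7740 / 0.1661 = 29.51 m
FS = H_c / H = 29.51 / 14.1 = 2.093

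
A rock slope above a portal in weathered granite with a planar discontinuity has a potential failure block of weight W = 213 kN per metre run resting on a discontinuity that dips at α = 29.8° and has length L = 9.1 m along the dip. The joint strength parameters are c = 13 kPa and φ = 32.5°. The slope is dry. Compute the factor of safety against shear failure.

Resolving the block weight along and normal to the plane and applying the Mohr–Coulomb strength on the joint:
N' = W cosα = 213·cos29.8° = 184.8 kN/m
Driving force T = W sinα = 213·sin29.8° = 105.9 kN/m
Resisting force R = c·L + N'·tanφ = 13·9.1 + 184.8·tan32.5° = 118.3 + 117.8 = 236.1 kN/m
FS = R / T = 236.1 / 105.9 = 2.230

FS = 2.23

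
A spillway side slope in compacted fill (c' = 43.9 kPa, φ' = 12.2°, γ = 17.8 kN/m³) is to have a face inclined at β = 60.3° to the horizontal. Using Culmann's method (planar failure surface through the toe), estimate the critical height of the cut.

Culmann's analysis gives the critical failure plane at α_cr = (β + φ')/2 = (60.3 + 12.2)/2 = 36.2°, and the critical height
H_c = (4c'/γ) · sinβ cosφ' / [1 − cos(β − φ')]
    = (4·43.9/17.8) · sin60.3°·cos12.2° / [1 − cos(48.1°)]
    = 9.865 · 0.8686·0.9774 / [1 − 0.6678]
    = 9.865 · 0.8490 / 0.3322
    = 25.22 m

H_c = 25.22 m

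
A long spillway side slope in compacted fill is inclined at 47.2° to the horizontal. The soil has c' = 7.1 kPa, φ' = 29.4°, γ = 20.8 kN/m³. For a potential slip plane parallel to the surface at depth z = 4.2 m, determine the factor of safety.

For an infinite slope with a slip plane parallel to the surface (no pore pressure): FS = [c' + γz cos²β tanφ'] / [γz sinβ cosβ].
γz = 20.8·4.2 = 87.36 kN/m²
Numerator = 7.1 + 87.36·cos²47.2°·tan29.4° = 7.1 + 87.36·0.4616·0.5635 = 29.824 kPa
Denominator = 87.36·sin47.2°·cos47.2° = 87.36·0.7337·0.6794 = 43.551 kPa
FS = 29.824 / 43.551 = 0.685

FS = 0.68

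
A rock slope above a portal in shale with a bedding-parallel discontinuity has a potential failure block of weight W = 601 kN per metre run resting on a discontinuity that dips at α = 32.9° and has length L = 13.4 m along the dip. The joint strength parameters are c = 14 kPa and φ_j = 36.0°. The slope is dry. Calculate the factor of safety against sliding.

FS = 1.70

Resolving the block weight along and normal to the plane and applying the Mohr–Coulomb strength on the joint:
N' = W cosα = 601·cos32.9° = 504.6 kN/m
Driving force T = W sinα = 601·sin32.9° = 326.4 kN/m
Resisting force R = c·L + N'·tanφ_j = 14·13.4 + 504.6·tan36.0° = 187.6 + 366.6 = 554.2 kN/m
FS = R / T = 554.2 / 326.4 = 1.698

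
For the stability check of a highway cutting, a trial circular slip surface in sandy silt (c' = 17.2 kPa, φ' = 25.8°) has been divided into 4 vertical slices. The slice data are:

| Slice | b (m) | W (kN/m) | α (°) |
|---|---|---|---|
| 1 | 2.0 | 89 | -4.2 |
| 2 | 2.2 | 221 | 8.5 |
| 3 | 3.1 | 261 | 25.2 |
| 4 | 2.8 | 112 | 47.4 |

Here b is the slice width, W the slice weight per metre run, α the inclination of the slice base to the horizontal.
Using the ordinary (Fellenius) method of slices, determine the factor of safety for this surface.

FS = 2.29

Ordinary method of slices: FS = Σ[c'·Δl_i + (W_i cosα_i)·tanφ'] / Σ W_i sinα_i, with Δl_i = b_i / cosα_i.
Slice 1: Δl = 2.0/cos(-4.2°) = 2.005 m; N'_1 = 89·cos(-4.2°) = 88.8; c'Δl = 34.49; W sinα = -6.5
Slice 2: Δl = 2.2/cos8.5° = 2.224 m; N'_2 = 221·cos8.5° = 218.6; c'Δl = 38.26; W sinα = 32.7
Slice 3: Δl = 3.1/cos25.2° = 3.426 m; N'_3 = 261·cos25.2° = 236.2; c'Δl = 58.93; W sinα = 111.1
Slice 4: Δl = 2.8/cos47.4° = 4.137 m; N'_4 = 112·cos47.4° = 75.8; c'Δl = 71.15; W sinα = 82.4
Σc'Δl = 202.8 kN/m; ΣN' = 619.3 kN/m; ΣW sinα = 219.7 kN/m
Resisting = 202.8 + 619.3·tan25.8° = 202.8 + 299.4 = 502.2 kN/m
FS = 502.2 / 219.7 = 2.286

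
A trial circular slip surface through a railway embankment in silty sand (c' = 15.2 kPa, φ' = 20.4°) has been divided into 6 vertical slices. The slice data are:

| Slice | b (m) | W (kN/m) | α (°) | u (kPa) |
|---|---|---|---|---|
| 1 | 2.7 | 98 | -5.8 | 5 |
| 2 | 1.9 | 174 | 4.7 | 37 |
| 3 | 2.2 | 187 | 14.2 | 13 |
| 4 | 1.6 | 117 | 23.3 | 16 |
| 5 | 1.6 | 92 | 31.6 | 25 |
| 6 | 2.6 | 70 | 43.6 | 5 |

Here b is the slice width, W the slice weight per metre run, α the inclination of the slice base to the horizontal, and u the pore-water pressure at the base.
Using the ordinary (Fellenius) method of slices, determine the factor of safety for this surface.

Ordinary method of slices: FS = Σ[c'·Δl_i + (W_i cosα_i − u_i·Δl_i)·tanφ'] / Σ W_i sinα_i, with Δl_i = b_i / cosα_i.
Slice 1: Δl = 2.7/cos(-5.8°) = 2.714 m; N'_1 = 98·cos(-5.8°) − 5·2.714 = 83.9; c'Δl = 41.25; W sinα = -9.9
Slice 2: Δl = 1.9/cos4.7° = 1.906 m; N'_2 = 174·cos4.7° − 37·1.906 = 102.9; c'Δl = 28.98; W sinα = 14.3
Slice 3: Δl = 2.2/cos14.2° = 2.269 m; N'_3 = 187·cos14.2° − 13·2.269 = 151.8; c'Δl = 34.49; W sinα = 45.9
Slice 4: Δl = 1.6/cos23.3° = 1.742 m; N'_4 = 117·cos23.3° − 16·1.742 = 79.6; c'Δl = 26.48; W sinα = 46.3
Slice 5: Δl = 1.6/cos31.6° = 1.879 m; N'_5 = 92·cos31.6° − 25·1.879 = 31.4; c'Δl = 28.55; W sinα = 48.2
Slice 6: Δl = 2.6/cos43.6° = 3.590 m; N'_6 = 70·cos43.6° − 5·3.590 = 32.7; c'Δl = 54.57; W sinα = 48.3
Σc'Δl = 214.3 kN/m; ΣN' = 482.3 kN/m; ΣW sinα = 193.0 kN/m
Resisting = 214.3 + 482.3·tan20.4° = 214.3 + 179.4 = 393.7 kN/m
FS = 393.7 / 193.0 = 2.040

FS = 2.04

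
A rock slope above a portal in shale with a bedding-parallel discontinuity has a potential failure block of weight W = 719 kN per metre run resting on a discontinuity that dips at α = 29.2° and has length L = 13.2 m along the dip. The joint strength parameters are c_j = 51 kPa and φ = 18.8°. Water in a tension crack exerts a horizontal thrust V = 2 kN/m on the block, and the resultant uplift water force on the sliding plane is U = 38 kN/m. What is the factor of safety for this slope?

Resolving the block weight along and normal to the plane and applying the Mohr–Coulomb strength on the joint:
N' = W cosα − U − V sinα = 719·cos29.2° − 38 − 2·sin29.2° = 588.7 kN/m
Driving force T = W sinα + V cosα = 719·sin29.2° + 2·cos29.2° = 352.5 kN/m
Resisting force R = c_j·L + N'·tanφ = 51·13.2 + 588.7·tan18.8° = 673.2 + 200.4 = 873.6 kN/m
FS = R / T = 873.6 / 352.5 = 2.478

FS = 2.48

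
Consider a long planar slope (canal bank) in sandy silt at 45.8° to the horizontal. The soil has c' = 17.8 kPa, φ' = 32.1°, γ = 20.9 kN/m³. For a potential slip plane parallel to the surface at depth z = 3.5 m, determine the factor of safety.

FS = 1.10

For an infinite slope with a slip plane parallel to the surface (no pore pressure): FS = [c' + γz cos²β tanφ'] / [γz sinβ cosβ].
γz = 20.9·3.5 = 73.15 kN/m²
Numerator = 17.8 + 73.15·cos²45.8°·tan32.1° = 17.8 + 73.15·0.4860·0.6273 = 40.103 kPa
Denominator = 73.15·sin45.8°·cos45.8° = 73.15·0.7169·0.6972 = 36.561 kPa
FS = 40.103 / 36.561 = 1.097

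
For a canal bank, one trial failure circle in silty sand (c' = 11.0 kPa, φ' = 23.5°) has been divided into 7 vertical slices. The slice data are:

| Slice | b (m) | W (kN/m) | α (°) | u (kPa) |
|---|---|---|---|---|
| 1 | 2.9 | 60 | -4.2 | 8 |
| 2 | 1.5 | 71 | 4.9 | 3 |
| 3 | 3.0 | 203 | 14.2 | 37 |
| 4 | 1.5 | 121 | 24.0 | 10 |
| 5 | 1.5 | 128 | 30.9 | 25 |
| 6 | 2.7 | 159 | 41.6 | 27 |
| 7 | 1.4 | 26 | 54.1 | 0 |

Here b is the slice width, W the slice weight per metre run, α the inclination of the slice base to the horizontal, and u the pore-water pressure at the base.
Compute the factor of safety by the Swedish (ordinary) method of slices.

FS = 1.20

Ordinary method of slices: FS = Σ[c'·Δl_i + (W_i cosα_i − u_i·Δl_i)·tanφ'] / Σ W_i sinα_i, with Δl_i = b_i / cosα_i.
Slice 1: Δl = 2.9/cos(-4.2°) = 2.908 m; N'_1 = 60·cos(-4.2°) − 8·2.908 = 36.6; c'Δl = 31.99; W sinα = -4.4
Slice 2: Δl = 1.5/cos4.9° = 1.506 m; N'_2 = 71·cos4.9° − 3·1.506 = 66.2; c'Δl = 16.56; W sinα = 6.1
Slice 3: Δl = 3.0/cos14.2° = 3.095 m; N'_3 = 203·cos14.2° − 37·3.095 = 82.3; c'Δl = 34.04; W sinα = 49.8
Slice 4: Δl = 1.5/cos24.0° = 1.642 m; N'_4 = 121·cos24.0° − 10·1.642 = 94.1; c'Δl = 18.06; W sinα = 49.2
Slice 5: Δl = 1.5/cos30.9° = 1.748 m; N'_5 = 128·cos30.9° − 25·1.748 = 66.1; c'Δl = 19.23; W sinα = 65.7
Slice 6: Δl = 2.7/cos41.6° = 3.611 m; N'_6 = 159·cos41.6° − 27·3.611 = 21.4; c'Δl = 39.72; W sinα = 105.6
Slice 7: Δl = 1.4/cos54.1° = 2.388 m; N'_7 = 26·cos54.1° − 0·2.388 = 15.2; c'Δl = 26.26; W sinα = 21.1
Σc'Δl = 185.9 kN/m; ΣN' = 382.0 kN/m; ΣW sinα = 293.0 kN/m
Resisting = 185.9 + 382.0·tan23.5° = 185.9 + 166.1 = 352.0 kN/m
FS = 352.0 / 293.0 = 1.201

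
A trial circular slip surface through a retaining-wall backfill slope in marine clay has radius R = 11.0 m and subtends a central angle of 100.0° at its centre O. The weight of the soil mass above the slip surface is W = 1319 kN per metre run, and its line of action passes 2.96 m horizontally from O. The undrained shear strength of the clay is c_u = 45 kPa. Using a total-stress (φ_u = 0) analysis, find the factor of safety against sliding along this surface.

FS = 2.43

Taking moments about the centre O, the resisting moment is provided by the undrained shear strength acting along the arc:
Arc length L_a = R·θ = 11.0·(100.0°·π/180) = 11.0·1.7453 = 19.20 m
M_R = c_u·L_a·R = 45·19.20·11.0 = 9503.3 kN·m/m
M_D = W·d = 1319·2.96 = 3904.2 kN·m/m
FS = M_R / M_D = 9503.3 / 3904.2 = 2.434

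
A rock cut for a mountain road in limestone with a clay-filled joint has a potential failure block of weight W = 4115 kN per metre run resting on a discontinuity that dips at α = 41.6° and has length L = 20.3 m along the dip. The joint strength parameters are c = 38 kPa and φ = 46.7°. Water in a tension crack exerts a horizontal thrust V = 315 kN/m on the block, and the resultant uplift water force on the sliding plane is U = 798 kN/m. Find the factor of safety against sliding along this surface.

FS = 1.00

Resolving the block weight along and normal to the plane and applying the Mohr–Coulomb strength on the joint:
N' = W cosα − U − V sinα = 4115·cos41.6° − 798 − 315·sin41.6° = 2070.1 kN/m
Driving force T = W sinα + V cosα = 4115·sin41.6° + 315·cos41.6° = 2967.6 kN/m
Resisting force R = c·L + N'·tanφ = 38·20.3 + 2070.1·tan46.7° = 771.4 + 2196.7 = 2968.1 kN/m
FS = R / T = 2968.1 / 2967.6 = 1.000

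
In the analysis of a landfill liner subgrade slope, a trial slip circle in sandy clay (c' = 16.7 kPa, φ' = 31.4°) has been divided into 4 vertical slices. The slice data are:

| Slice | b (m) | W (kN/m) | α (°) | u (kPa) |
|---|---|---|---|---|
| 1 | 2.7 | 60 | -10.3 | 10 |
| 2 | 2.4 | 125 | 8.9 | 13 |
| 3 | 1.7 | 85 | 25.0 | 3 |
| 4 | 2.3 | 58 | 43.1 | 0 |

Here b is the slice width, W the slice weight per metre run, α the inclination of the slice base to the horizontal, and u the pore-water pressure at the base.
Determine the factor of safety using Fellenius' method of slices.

FS = 3.74

Ordinary method of slices: FS = Σ[c'·Δl_i + (W_i cosα_i − u_i·Δl_i)·tanφ'] / Σ W_i sinα_i, with Δl_i = b_i / cosα_i.
Slice 1: Δl = 2.7/cos(-10.3°) = 2.744 m; N'_1 = 60·cos(-10.3°) − 10·2.744 = 31.6; c'Δl = 45.83; W sinα = -10.7
Slice 2: Δl = 2.4/cos8.9° = 2.429 m; N'_2 = 125·cos8.9° − 13·2.429 = 91.9; c'Δl = 40.57; W sinα = 19.3
Slice 3: Δl = 1.7/cos25.0° = 1.876 m; N'_3 = 85·cos25.0° − 3·1.876 = 71.4; c'Δl = 31.32; W sinα = 35.9
Slice 4: Δl = 2.3/cos43.1° = 3.150 m; N'_4 = 58·cos43.1° − 0·3.150 = 42.3; c'Δl = 52.60; W sinα = 39.6
Σc'Δl = 170.3 kN/m; ΣN' = 237.3 kN/m; ΣW sinα = 84.2 kN/m
Resisting = 170.3 + 237.3·tan31.4° = 170.3 + 144.8 = 315.2 kN/m
FS = 315.2 / 84.2 = 3.745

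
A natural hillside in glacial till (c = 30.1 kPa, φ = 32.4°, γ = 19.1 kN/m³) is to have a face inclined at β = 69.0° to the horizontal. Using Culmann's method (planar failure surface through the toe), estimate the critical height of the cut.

Culmann's analysis gives the critical failure plane at α_cr = (β + φ)/2 = (69.0 + 32.4)/2 = 50.7°, and the critical height
H_c = (4c/γ) · sinβ cosφ / [1 − cos(β − φ)]
    = (4·30.1/19.1) · sin69.0°·cos32.4° / [1 − cos(36.6°)]
    = 6.304 · 0.9336·0.8443 / [1 − 0.8028]
    = 6.304 · 0.7882 / 0.1972
    = 25.20 m

H_c = 25.20 m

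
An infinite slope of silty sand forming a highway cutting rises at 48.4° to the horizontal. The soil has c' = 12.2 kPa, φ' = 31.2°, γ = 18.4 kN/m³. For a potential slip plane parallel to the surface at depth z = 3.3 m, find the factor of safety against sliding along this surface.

For an infinite slope with a slip plane parallel to the surface (no pore pressure): FS = [c' + γz cos²β tanφ'] / [γz sinβ cosβ].
γz = 18.4·3.3 = 60.72 kN/m²
Numerator = 12.2 + 60.72·cos²48.4°·tan31.2° = 12.2 + 60.72·0.4408·0.6056 = 28.410 kPa
Denominator = 60.72·sin48.4°·cos48.4° = 60.72·0.7478·0.6639 = 30.146 kPa
FS = 28.410 / 30.146 = 0.942

FS = 0.94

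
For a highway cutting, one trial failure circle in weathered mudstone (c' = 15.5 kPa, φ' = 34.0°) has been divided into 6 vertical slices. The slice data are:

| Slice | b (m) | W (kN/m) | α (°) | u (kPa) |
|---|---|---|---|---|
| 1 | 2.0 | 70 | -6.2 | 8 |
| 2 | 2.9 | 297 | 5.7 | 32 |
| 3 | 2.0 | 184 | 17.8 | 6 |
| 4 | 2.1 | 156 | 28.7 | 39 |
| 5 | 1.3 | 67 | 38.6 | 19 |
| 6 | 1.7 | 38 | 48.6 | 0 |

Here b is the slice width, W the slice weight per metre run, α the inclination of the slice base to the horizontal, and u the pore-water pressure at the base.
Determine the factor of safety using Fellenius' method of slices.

FS = 2.48

Ordinary method of slices: FS = Σ[c'·Δl_i + (W_i cosα_i − u_i·Δl_i)·tanφ'] / Σ W_i sinα_i, with Δl_i = b_i / cosα_i.
Slice 1: Δl = 2.0/cos(-6.2°) = 2.012 m; N'_1 = 70·cos(-6.2°) − 8·2.012 = 53.5; c'Δl = 31.18; W sinα = -7.6
Slice 2: Δl = 2.9/cos5.7° = 2.914 m; N'_2 = 297·cos5.7° − 32·2.914 = 202.3; c'Δl = 45.17; W sinα = 29.5
Slice 3: Δl = 2.0/cos17.8° = 2.101 m; N'_3 = 184·cos17.8° − 6·2.101 = 162.6; c'Δl = 32.56; W sinα = 56.2
Slice 4: Δl = 2.1/cos28.7° = 2.394 m; N'_4 = 156·cos28.7° − 39·2.394 = 43.5; c'Δl = 37.11; W sinα = 74.9
Slice 5: Δl = 1.3/cos38.6° = 1.663 m; N'_5 = 67·cos38.6° − 19·1.663 = 20.8; c'Δl = 25.78; W sinα = 41.8
Slice 6: Δl = 1.7/cos48.6° = 2.571 m; N'_6 = 38·cos48.6° − 0·2.571 = 25.1; c'Δl = 39.85; W sinα = 28.5
Σc'Δl = 211.7 kN/m; ΣN' = 507.7 kN/m; ΣW sinα = 223.4 kN/m
Resisting = 211.7 + 507.7·tan34.0° = 211.7 + 342.5 = 554.1 kN/m
FS = 554.1 / 223.4 = 2.480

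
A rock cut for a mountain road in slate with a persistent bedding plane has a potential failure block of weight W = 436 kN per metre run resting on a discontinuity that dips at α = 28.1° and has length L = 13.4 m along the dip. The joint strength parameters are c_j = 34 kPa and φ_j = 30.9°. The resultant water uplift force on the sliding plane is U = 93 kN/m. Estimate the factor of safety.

Resolving the block weight along and normal to the plane and applying the Mohr–Coulomb strength on the joint:
N' = W cosα − U = 436·cos28.1° − 93 = 291.6 kN/m
Driving force T = W sinα = 436·sin28.1° = 205.4 kN/m
Resisting force R = c_j·L + N'·tanφ_j = 34·13.4 + 291.6·tan30.9° = 455.6 + 174.5 = 630.1 kN/m
FS = R / T = 630.1 / 205.4 = 3.068

FS = 3.07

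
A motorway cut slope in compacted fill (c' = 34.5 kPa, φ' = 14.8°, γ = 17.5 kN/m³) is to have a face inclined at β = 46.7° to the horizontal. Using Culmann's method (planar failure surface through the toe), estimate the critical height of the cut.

Culmann's analysis gives the critical failure plane at α_cr = (β + φ')/2 = (46.7 + 14.8)/2 = 30.8°, and the critical height
H_c = (4c'/γ) · sinβ cosφ' / [1 − cos(β − φ')]
    = (4·34.5/17.5) · sin46.7°·cos14.8° / [1 − cos(31.9°)]
    = 7.886 · 0.7278·0.9668 / [1 − 0.8490]
    = 7.886 · 0.7036 / 0.1510
    = 36.74 m

H_c = 36.74 m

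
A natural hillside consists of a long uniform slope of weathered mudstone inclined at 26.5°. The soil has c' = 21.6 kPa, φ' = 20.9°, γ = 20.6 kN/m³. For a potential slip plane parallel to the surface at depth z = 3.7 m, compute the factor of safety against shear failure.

FS = 1.48

For an infinite slope with a slip plane parallel to the surface (no pore pressure): FS = [c' + γz cos²β tanφ'] / [γz sinβ cosβ].
γz = 20.6·3.7 = 76.22 kN/m²
Numerator = 21.6 + 76.22·cos²26.5°·tan20.9° = 21.6 + 76.22·0.8009·0.3819 = 44.911 kPa
Denominator = 76.22·sin26.5°·cos26.5° = 76.22·0.4462·0.8949 = 30.436 kPa
FS = 44.911 / 30.436 = 1.476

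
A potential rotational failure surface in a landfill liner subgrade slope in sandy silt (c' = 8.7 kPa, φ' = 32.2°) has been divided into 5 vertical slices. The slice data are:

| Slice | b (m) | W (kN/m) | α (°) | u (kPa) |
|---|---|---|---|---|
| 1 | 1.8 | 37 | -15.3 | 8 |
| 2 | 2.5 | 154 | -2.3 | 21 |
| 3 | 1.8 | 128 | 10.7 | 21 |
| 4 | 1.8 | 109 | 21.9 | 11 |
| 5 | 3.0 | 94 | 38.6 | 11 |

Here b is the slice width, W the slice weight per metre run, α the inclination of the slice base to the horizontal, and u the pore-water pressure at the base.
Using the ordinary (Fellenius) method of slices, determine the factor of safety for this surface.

FS = 2.86

Ordinary method of slices: FS = Σ[c'·Δl_i + (W_i cosα_i − u_i·Δl_i)·tanφ'] / Σ W_i sinα_i, with Δl_i = b_i / cosα_i.
Slice 1: Δl = 1.8/cos(-15.3°) = 1.866 m; N'_1 = 37·cos(-15.3°) − 8·1.866 = 20.8; c'Δl = 16.24; W sinα = -9.8
Slice 2: Δl = 2.5/cos(-2.3°) = 2.502 m; N'_2 = 154·cos(-2.3°) − 21·2.502 = 101.3; c'Δl = 21.77; W sinα = -6.2
Slice 3: Δl = 1.8/cos10.7° = 1.832 m; N'_3 = 128·cos10.7° − 21·1.832 = 87.3; c'Δl = 15.94; W sinα = 23.8
Slice 4: Δl = 1.8/cos21.9° = 1.940 m; N'_4 = 109·cos21.9° − 11·1.940 = 79.8; c'Δl = 16.88; W sinα = 40.7
Slice 5: Δl = 3.0/cos38.6° = 3.839 m; N'_5 = 94·cos38.6° − 11·3.839 = 31.2; c'Δl = 33.40; W sinα = 58.6
Σc'Δl = 104.2 kN/m; ΣN' = 320.4 kN/m; ΣW sinα = 107.1 kN/m
Resisting = 104.2 + 320.4·tan32.2° = 104.2 + 201.8 = 306.0 kN/m
FS = 306.0 / 107.1 = 2.857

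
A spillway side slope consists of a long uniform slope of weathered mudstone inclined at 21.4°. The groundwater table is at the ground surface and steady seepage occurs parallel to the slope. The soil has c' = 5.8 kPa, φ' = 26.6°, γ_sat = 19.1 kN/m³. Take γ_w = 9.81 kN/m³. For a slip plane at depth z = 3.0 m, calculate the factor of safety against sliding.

With seepage parallel to the slope and the water table at the surface, the effective normal stress on the slip plane uses the buoyant unit weight γ' = γ_sat − γ_w while the driving shear stress uses γ_sat:
FS = [c' + γ' z cos²β tanφ'] / [γ_sat z sinβ cosβ]
γ' = 19.1 − 9.81 = 9.29 kN/m³
Numerator = 5.8 + 9.29·3.0·cos²21.4°·tan26.6° = 5.8 + 9.29·3.0·0.8669·0.5008 = 17.898 kPa
Denominator = 19.1·3.0·sin21.4°·cos21.4° = 19.1·3.0·0.3649·0.9311 = 19.466 kPa
FS = 17.898 / 19.466 = 0.919

FS = 0.92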